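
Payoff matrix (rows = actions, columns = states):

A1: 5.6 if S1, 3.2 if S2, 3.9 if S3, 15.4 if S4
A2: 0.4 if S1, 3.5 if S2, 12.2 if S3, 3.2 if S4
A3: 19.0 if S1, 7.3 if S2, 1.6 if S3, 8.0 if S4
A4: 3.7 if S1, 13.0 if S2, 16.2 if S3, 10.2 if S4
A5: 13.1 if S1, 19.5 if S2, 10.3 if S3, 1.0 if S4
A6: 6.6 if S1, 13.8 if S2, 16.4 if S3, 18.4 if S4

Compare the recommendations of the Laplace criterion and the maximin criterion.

laplace → A6; maximin → A6 (agree)

Row averages: A1=7.025, A2=4.825, A3=8.975, A4=10.775, A5=10.975, A6=13.8
Highest average = 13.8 → A6.
Row minima: A1=3.2, A2=0.4, A3=1.6, A4=3.7, A5=1.0, A6=6.6
Best worst-case = 6.6 → A6.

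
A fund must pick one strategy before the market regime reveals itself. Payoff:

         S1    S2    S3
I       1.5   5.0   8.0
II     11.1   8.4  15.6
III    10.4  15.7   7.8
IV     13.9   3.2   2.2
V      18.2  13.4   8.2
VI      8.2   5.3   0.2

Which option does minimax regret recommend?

Column bests: S1=18.2, S2=15.7, S3=15.6.
I regrets: 16.7, 10.7, 7.6 → max 16.7
II regrets: 7.1, 7.3, 0.0 → max 7.3
III regrets: 7.8, 0.0, 7.8 → max 7.8
IV regrets: 4.3, 12.5, 13.4 → max 13.4
V regrets: 0.0, 2.3, 7.4 → max 7.4
VI regrets: 10.0, 10.4, 15.4 → max 15.4
Smallest max regret = 7.3 → II.

II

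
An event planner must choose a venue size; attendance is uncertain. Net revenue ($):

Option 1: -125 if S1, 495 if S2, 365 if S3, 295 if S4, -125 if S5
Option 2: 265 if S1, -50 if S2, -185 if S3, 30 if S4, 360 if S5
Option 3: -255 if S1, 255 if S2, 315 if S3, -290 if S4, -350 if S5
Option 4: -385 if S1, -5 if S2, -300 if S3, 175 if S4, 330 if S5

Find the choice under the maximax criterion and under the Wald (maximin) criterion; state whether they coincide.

Row maxima: Option 1=495, Option 2=360, Option 3=315, Option 4=330
Best best-case = 495 → Option 1.
Row minima: Option 1=-125, Option 2=-185, Option 3=-350, Option 4=-385
Best worst-case = -125 → Option 1.

maximax → Option 1; maximin → Option 1 (agree)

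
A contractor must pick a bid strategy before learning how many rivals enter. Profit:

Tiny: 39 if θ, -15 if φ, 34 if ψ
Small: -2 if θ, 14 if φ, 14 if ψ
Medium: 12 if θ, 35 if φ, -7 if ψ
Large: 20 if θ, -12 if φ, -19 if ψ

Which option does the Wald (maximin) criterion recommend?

Row minima: Tiny=-15, Small=-2, Medium=-7, Large=-19
Best worst-case = -2 → Small.

Small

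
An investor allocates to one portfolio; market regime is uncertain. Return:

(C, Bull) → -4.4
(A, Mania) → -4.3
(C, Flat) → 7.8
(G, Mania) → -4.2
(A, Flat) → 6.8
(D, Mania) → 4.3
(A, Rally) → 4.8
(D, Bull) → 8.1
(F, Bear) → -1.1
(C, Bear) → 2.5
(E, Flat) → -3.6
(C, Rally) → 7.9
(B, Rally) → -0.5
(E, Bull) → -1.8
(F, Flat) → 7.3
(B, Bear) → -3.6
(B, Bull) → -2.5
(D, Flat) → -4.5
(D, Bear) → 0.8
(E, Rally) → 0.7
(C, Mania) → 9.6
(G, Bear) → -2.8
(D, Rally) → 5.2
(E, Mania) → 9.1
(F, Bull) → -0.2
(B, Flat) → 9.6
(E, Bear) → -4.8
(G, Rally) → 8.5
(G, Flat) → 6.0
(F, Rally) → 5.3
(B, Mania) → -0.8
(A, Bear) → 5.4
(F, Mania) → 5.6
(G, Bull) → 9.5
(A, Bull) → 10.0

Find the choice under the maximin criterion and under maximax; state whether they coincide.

Row minima: A=-4.3, B=-3.6, C=-4.4, D=-4.5, E=-4.8, F=-1.1, G=-4.2
Best worst-case = -1.1 → F.
Row maxima: A=10.0, B=9.6, C=9.6, D=8.1, E=9.1, F=7.3, G=9.5
Best best-case = 10.0 → A.

maximin → F; maximax → A (disagree)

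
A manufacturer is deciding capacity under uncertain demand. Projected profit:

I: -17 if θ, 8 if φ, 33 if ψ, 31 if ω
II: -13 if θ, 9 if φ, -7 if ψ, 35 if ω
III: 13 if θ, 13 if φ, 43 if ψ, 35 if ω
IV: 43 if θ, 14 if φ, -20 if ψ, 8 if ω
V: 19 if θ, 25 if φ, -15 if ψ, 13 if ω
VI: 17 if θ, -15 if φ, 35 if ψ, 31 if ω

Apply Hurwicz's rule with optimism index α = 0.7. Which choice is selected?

I: 0.7·33 + 0.3·(-17) = 18
II: 0.7·35 + 0.3·(-13) = 20.6
III: 0.7·43 + 0.3·13 = 34
IV: 0.7·43 + 0.3·(-20) = 24.1
V: 0.7·25 + 0.3·(-15) = 13
VI: 0.7·35 + 0.3·(-15) = 20
Highest Hurwicz score = 34 → III.

III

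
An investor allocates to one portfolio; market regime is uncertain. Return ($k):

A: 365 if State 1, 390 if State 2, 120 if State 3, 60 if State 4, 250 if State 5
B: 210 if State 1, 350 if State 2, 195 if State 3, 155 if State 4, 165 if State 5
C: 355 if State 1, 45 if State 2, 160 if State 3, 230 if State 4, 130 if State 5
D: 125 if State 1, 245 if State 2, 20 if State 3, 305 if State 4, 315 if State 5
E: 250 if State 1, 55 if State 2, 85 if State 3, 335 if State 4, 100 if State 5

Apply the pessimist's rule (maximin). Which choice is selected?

B

Row minima: A=60, B=155, C=45, D=20, E=55
Best worst-case = 155 → B.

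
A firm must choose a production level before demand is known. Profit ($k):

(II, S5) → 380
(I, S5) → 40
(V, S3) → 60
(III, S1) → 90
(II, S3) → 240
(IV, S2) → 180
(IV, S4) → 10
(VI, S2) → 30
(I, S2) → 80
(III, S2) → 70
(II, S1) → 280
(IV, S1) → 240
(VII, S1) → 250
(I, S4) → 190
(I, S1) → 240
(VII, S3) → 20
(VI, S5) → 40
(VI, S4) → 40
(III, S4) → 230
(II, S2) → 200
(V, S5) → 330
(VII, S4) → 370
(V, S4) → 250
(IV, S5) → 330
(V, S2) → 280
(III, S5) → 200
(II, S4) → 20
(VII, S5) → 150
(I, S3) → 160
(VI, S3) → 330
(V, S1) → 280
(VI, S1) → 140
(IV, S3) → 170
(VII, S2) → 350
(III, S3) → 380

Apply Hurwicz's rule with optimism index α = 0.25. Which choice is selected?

I: 0.25·240 + 0.75·40 = 90
II: 0.25·380 + 0.75·20 = 110
III: 0.25·380 + 0.75·70 = 147.5
IV: 0.25·330 + 0.75·10 = 90
V: 0.25·330 + 0.75·60 = 127.5
VI: 0.25·330 + 0.75·30 = 105
VII: 0.25·370 + 0.75·20 = 107.5
Highest Hurwicz score = 147.5 → III.

III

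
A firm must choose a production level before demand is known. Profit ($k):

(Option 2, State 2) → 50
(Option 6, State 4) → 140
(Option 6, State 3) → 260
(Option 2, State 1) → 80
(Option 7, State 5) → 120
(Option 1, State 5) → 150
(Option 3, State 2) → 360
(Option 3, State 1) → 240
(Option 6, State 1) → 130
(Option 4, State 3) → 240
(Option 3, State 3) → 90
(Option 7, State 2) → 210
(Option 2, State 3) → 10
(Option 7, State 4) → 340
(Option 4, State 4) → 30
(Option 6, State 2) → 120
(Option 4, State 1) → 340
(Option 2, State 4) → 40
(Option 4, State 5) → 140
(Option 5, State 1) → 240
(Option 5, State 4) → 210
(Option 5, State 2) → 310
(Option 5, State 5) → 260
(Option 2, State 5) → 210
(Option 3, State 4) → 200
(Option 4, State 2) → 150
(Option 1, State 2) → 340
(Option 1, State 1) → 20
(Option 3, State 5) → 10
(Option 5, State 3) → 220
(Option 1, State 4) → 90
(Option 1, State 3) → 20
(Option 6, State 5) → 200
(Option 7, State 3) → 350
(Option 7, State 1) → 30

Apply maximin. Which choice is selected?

Row minima: Option 1=20, Option 2=10, Option 3=10, Option 4=30, Option 5=210, Option 6=120, Option 7=30
Best worst-case = 210 → Option 5.

Option 5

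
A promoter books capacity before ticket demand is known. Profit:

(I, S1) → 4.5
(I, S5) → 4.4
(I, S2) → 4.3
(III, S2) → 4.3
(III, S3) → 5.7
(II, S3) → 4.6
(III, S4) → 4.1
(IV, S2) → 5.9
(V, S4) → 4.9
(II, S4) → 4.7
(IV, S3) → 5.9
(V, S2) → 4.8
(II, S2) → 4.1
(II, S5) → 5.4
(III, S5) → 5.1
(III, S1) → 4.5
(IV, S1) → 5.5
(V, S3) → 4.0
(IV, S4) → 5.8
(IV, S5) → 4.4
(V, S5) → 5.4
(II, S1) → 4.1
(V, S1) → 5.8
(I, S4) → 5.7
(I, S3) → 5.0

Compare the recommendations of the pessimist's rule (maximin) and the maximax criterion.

maximin → IV; maximax → IV (agree)

Row minima: I=4.3, II=4.1, III=4.1, IV=4.4, V=4.0
Best worst-case = 4.4 → IV.
Row maxima: I=5.7, II=5.4, III=5.7, IV=5.9, V=5.8
Best best-case = 5.9 → IV.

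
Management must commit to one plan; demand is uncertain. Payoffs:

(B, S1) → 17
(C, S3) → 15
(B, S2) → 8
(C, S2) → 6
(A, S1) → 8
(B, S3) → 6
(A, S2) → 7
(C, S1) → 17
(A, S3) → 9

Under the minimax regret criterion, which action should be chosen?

Column bests: S1=17, S2=8, S3=15.
A regrets: 9, 1, 6 → max 9
B regrets: 0, 0, 9 → max 9
C regrets: 0, 2, 0 → max 2
Smallest max regret = 2 → C.

C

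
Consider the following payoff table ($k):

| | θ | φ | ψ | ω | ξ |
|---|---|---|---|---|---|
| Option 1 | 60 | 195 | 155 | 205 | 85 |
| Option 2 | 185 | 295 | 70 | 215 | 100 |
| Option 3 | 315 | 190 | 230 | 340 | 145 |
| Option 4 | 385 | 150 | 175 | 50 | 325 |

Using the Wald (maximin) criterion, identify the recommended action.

Row minima: Option 1=60, Option 2=70, Option 3=145, Option 4=50
Best worst-case = 145 → Option 3.

Option 3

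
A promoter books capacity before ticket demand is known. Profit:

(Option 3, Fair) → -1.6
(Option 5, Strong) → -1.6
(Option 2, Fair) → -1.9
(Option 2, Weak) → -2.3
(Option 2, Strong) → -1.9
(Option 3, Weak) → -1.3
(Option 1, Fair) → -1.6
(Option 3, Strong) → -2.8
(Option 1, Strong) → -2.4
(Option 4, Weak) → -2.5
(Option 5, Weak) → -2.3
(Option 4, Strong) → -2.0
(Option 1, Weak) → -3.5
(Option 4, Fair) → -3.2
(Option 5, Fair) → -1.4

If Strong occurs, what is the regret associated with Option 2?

0.3

Best payoff under Strong is -1.6.
Regret = -1.6 − (-1.9) = 0.3.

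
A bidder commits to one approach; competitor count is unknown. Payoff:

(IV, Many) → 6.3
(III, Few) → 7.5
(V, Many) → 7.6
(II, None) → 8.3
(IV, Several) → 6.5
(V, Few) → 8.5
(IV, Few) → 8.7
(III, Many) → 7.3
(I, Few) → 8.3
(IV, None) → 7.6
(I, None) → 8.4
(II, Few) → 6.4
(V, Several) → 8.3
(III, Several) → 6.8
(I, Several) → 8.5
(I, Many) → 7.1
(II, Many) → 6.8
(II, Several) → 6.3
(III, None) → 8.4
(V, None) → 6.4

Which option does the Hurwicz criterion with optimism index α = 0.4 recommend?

I: 0.4·8.5 + 0.6·7.1 = 7.66
II: 0.4·8.3 + 0.6·6.3 = 7.1
III: 0.4·8.4 + 0.6·6.8 = 7.44
IV: 0.4·8.7 + 0.6·6.3 = 7.26
V: 0.4·8.5 + 0.6·6.4 = 7.24
Highest Hurwicz score = 7.66 → I.

I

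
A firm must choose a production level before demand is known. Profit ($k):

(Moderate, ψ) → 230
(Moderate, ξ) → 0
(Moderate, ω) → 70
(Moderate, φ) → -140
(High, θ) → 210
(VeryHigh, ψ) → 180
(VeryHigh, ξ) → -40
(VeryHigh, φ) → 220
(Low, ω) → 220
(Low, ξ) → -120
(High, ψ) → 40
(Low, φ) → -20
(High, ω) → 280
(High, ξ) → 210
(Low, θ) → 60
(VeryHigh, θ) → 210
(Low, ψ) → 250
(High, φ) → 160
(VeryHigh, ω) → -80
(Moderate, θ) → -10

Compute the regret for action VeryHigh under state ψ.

70

Best payoff under ψ is 250.
Regret = 250 − 180 = 70.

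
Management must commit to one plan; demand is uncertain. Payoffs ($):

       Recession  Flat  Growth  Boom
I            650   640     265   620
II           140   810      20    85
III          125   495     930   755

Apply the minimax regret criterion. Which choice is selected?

Column bests: Recession=650, Flat=810, Growth=930, Boom=755.
I regrets: 0, 170, 665, 135 → max 665
II regrets: 510, 0, 910, 670 → max 910
III regrets: 525, 315, 0, 0 → max 525
Smallest max regret = 525 → III.

III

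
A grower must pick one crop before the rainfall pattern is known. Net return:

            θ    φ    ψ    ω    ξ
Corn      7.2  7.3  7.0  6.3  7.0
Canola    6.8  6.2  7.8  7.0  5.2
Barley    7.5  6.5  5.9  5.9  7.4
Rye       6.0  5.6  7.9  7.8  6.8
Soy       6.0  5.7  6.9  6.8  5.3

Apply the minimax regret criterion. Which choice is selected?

Corn

Column bests: θ=7.5, φ=7.3, ψ=7.9, ω=7.8, ξ=7.4.
Corn regrets: 0.3, 0.0, 0.9, 1.5, 0.4 → max 1.5
Canola regrets: 0.7, 1.1, 0.1, 0.8, 2.2 → max 2.2
Barley regrets: 0.0, 0.8, 2.0, 1.9, 0.0 → max 2.0
Rye regrets: 1.5, 1.7, 0.0, 0.0, 0.6 → max 1.7
Soy regrets: 1.5, 1.6, 1.0, 1.0, 2.1 → max 2.1
Smallest max regret = 1.5 → Corn.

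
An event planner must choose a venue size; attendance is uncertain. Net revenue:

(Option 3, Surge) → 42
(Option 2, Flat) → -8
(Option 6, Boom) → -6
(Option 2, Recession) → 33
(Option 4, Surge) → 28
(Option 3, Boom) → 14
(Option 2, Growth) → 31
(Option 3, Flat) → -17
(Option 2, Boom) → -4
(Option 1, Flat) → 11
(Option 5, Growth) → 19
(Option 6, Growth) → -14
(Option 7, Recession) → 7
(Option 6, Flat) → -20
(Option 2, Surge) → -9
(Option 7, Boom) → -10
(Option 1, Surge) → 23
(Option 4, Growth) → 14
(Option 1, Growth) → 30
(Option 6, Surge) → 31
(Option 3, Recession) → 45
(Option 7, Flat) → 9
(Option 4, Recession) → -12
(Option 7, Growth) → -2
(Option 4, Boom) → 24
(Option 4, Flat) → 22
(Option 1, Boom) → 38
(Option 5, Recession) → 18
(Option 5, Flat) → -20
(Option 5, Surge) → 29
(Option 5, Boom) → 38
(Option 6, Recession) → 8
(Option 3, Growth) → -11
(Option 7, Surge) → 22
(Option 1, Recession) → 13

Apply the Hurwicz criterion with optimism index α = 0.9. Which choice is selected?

Option 1: 0.9·38 + 0.1·11 = 35.3
Option 2: 0.9·33 + 0.1·(-9) = 28.8
Option 3: 0.9·45 + 0.1·(-17) = 38.8
Option 4: 0.9·28 + 0.1·(-12) = 24
Option 5: 0.9·38 + 0.1·(-20) = 32.2
Option 6: 0.9·31 + 0.1·(-20) = 25.9
Option 7: 0.9·22 + 0.1·(-10) = 18.8
Highest Hurwicz score = 38.8 → Option 3.

Option 3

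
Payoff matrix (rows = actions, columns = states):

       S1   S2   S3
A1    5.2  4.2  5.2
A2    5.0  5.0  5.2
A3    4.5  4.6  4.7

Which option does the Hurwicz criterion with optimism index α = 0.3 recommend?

A1: 0.3·5.2 + 0.7·4.2 = 4.5
A2: 0.3·5.2 + 0.7·5.0 = 5.06
A3: 0.3·4.7 + 0.7·4.5 = 4.56
Highest Hurwicz score = 5.06 → A2.

A2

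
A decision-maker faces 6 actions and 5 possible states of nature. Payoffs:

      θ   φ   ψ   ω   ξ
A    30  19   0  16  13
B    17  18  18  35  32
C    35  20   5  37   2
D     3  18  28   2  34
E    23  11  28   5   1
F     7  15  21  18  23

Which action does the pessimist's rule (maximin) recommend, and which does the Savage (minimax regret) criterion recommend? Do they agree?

Row minima: A=0, B=17, C=2, D=2, E=1, F=7
Best worst-case = 17 → B.
Column bests: θ=35, φ=20, ψ=28, ω=37, ξ=34.
A regrets: 5, 1, 28, 21, 21 → max 28
B regrets: 18, 2, 10, 2, 2 → max 18
C regrets: 0, 0, 23, 0, 32 → max 32
D regrets: 32, 2, 0, 35, 0 → max 35
E regrets: 12, 9, 0, 32, 33 → max 33
F regrets: 28, 5, 7, 19, 11 → max 28
Smallest max regret = 18 → B.

maximin → B; minimax regret → B (agree)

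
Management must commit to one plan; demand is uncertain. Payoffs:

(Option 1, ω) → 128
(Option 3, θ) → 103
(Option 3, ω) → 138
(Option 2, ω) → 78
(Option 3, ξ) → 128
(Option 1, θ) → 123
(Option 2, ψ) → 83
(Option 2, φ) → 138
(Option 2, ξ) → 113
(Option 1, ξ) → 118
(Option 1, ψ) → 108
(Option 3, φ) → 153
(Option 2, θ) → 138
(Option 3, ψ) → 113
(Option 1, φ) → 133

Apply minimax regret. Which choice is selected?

Column bests: θ=138, φ=153, ψ=113, ω=138, ξ=128.
Option 1 regrets: 15, 20, 5, 10, 10 → max 20
Option 2 regrets: 0, 15, 30, 60, 15 → max 60
Option 3 regrets: 35, 0, 0, 0, 0 → max 35
Smallest max regret = 20 → Option 1.

Option 1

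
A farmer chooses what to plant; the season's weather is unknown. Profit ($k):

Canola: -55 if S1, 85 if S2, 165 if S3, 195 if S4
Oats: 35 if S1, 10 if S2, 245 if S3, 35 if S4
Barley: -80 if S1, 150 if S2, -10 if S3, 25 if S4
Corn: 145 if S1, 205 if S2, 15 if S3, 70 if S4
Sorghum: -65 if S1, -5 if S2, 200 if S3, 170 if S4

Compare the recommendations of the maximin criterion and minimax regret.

Row minima: Canola=-55, Oats=10, Barley=-80, Corn=15, Sorghum=-65
Best worst-case = 15 → Corn.
Column bests: S1=145, S2=205, S3=245, S4=195.
Canola regrets: 200, 120, 80, 0 → max 200
Oats regrets: 110, 195, 0, 160 → max 195
Barley regrets: 225, 55, 255, 170 → max 255
Corn regrets: 0, 0, 230, 125 → max 230
Sorghum regrets: 210, 210, 45, 25 → max 210
Smallest max regret = 195 → Oats.

maximin → Corn; minimax regret → Oats (disagree)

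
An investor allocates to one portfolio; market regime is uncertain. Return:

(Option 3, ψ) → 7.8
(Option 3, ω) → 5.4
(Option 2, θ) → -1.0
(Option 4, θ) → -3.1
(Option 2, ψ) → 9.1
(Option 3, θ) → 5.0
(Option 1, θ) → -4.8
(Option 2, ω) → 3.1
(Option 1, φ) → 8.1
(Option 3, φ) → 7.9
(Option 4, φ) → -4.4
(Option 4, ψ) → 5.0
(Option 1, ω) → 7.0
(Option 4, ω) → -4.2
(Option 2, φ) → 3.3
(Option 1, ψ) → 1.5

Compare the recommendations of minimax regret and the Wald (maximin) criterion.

Column bests: θ=5.0, φ=8.1, ψ=9.1, ω=7.0.
Option 1 regrets: 9.8, 0.0, 7.6, 0.0 → max 9.8
Option 2 regrets: 6.0, 4.8, 0.0, 3.9 → max 6.0
Option 3 regrets: 0.0, 0.2, 1.3, 1.6 → max 1.6
Option 4 regrets: 8.1, 12.5, 4.1, 11.2 → max 12.5
Smallest max regret = 1.6 → Option 3.
Row minima: Option 1=-4.8, Option 2=-1.0, Option 3=5.0, Option 4=-4.4
Best worst-case = 5.0 → Option 3.

minimax regret → Option 3; maximin → Option 3 (agree)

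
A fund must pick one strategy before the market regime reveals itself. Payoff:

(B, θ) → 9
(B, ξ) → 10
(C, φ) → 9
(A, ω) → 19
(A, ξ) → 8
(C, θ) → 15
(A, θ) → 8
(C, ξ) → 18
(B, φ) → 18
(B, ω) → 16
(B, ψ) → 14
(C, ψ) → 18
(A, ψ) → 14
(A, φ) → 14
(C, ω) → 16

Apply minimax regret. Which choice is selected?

Column bests: θ=15, φ=18, ψ=18, ω=19, ξ=18.
A regrets: 7, 4, 4, 0, 10 → max 10
B regrets: 6, 0, 4, 3, 8 → max 8
C regrets: 0, 9, 0, 3, 0 → max 9
Smallest max regret = 8 → B.

B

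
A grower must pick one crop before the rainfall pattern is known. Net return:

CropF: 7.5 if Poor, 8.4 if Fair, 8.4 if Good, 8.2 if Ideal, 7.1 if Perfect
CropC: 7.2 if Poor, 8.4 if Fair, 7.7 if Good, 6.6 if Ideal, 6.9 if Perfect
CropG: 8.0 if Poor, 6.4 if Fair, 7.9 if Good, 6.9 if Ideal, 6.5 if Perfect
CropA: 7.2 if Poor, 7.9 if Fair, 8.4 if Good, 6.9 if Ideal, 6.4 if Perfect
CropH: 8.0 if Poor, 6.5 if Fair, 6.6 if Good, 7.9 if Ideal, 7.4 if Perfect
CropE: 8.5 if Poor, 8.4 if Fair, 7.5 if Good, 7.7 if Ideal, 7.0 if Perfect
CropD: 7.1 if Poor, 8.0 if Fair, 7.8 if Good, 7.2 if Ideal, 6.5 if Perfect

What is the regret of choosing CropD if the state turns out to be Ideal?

1.0

Best payoff under Ideal is 8.2.
Regret = 8.2 − 7.2 = 1.0.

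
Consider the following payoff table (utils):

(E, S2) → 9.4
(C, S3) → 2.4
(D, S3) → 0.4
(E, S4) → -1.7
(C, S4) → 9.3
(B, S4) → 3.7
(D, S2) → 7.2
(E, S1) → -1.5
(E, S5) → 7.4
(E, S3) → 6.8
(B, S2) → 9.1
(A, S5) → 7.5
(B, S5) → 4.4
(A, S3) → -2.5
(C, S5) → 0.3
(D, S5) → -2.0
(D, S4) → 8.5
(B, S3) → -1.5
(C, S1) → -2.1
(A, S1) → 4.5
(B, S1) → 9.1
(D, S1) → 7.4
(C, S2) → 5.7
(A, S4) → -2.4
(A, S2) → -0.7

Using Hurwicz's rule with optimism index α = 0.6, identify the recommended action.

E

A: 0.6·7.5 + 0.4·(-2.5) = 3.5
B: 0.6·9.1 + 0.4·(-1.5) = 4.86
C: 0.6·9.3 + 0.4·(-2.1) = 4.74
D: 0.6·8.5 + 0.4·(-2.0) = 4.3
E: 0.6·9.4 + 0.4·(-1.7) = 4.96
Highest Hurwicz score = 4.96 → E.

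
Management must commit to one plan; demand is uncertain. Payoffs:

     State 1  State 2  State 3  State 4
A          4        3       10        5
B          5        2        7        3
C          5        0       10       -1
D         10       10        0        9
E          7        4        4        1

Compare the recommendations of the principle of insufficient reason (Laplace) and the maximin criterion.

Row averages: A=5.5, B=4.25, C=3.5, D=7.25, E=4
Highest average = 7.25 → D.
Row minima: A=3, B=2, C=-1, D=0, E=1
Best worst-case = 3 → A.

laplace → D; maximin → A (disagree)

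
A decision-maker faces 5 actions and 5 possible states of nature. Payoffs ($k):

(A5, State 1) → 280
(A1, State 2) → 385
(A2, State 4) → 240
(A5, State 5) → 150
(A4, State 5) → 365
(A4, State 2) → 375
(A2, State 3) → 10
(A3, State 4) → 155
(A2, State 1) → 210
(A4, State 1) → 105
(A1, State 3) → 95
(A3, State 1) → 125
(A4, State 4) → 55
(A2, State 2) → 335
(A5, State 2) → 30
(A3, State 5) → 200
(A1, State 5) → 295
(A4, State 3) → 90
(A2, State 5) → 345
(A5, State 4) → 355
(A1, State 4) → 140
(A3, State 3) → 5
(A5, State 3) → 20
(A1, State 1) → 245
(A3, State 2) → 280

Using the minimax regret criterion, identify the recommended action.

Column bests: State 1=280, State 2=385, State 3=95, State 4=355, State 5=365.
A1 regrets: 35, 0, 0, 215, 70 → max 215
A2 regrets: 70, 50, 85, 115, 20 → max 115
A3 regrets: 155, 105, 90, 200, 165 → max 200
A4 regrets: 175, 10, 5, 300, 0 → max 300
A5 regrets: 0, 355, 75, 0, 215 → max 355
Smallest max regret = 115 → A2.

A2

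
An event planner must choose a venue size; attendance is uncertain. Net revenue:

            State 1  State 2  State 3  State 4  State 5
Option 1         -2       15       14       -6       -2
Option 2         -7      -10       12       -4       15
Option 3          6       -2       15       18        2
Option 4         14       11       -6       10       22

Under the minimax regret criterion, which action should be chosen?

Column bests: State 1=14, State 2=15, State 3=15, State 4=18, State 5=22.
Option 1 regrets: 16, 0, 1, 24, 24 → max 24
Option 2 regrets: 21, 25, 3, 22, 7 → max 25
Option 3 regrets: 8, 17, 0, 0, 20 → max 20
Option 4 regrets: 0, 4, 21, 8, 0 → max 21
Smallest max regret = 20 → Option 3.

Option 3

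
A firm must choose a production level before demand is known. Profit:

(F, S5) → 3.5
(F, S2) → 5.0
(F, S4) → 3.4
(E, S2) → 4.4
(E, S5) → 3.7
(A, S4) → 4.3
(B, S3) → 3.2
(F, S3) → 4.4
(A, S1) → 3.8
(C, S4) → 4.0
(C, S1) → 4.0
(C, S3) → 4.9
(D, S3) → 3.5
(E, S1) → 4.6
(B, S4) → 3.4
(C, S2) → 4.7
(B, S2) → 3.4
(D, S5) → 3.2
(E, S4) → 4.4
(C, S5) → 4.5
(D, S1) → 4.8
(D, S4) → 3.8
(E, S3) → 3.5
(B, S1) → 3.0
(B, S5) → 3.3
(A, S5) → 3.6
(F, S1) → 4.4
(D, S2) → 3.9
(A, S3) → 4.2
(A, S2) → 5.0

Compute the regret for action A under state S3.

Best payoff under S3 is 4.9.
Regret = 4.9 − 4.2 = 0.7.

0.7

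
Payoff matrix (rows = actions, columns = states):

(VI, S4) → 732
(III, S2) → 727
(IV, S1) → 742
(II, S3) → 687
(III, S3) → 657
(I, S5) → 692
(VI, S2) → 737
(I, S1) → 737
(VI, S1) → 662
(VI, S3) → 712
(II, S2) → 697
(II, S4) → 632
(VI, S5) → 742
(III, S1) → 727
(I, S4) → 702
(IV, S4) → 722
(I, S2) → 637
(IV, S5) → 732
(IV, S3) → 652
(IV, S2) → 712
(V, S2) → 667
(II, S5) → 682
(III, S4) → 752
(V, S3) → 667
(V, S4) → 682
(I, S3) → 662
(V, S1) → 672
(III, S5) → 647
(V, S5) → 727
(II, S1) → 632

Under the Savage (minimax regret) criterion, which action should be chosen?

Column bests: S1=742, S2=737, S3=712, S4=752, S5=742.
I regrets: 5, 100, 50, 50, 50 → max 100
II regrets: 110, 40, 25, 120, 60 → max 120
III regrets: 15, 10, 55, 0, 95 → max 95
IV regrets: 0, 25, 60, 30, 10 → max 60
V regrets: 70, 70, 45, 70, 15 → max 70
VI regrets: 80, 0, 0, 20, 0 → max 80
Smallest max regret = 60 → IV.

IV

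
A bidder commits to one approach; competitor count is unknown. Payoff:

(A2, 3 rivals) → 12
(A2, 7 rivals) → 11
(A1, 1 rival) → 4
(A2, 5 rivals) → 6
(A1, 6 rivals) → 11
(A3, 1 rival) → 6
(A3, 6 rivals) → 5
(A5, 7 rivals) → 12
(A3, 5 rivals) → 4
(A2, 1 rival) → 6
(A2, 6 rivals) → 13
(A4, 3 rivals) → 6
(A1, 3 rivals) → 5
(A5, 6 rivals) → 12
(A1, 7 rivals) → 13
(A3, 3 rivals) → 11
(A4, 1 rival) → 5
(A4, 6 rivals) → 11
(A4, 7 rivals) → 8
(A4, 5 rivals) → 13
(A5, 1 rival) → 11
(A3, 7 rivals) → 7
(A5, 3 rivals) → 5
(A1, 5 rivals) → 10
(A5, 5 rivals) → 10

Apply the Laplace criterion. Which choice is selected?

A5

Row averages: A1=8.6, A2=9.6, A3=6.6, A4=8.6, A5=10
Highest average = 10 → A5.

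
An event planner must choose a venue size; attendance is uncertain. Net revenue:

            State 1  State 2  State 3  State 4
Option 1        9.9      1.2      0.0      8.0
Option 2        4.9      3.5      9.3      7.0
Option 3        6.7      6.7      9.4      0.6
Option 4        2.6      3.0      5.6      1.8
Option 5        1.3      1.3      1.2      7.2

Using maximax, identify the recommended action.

Row maxima: Option 1=9.9, Option 2=9.3, Option 3=9.4, Option 4=5.6, Option 5=7.2
Best best-case = 9.9 → Option 1.

Option 1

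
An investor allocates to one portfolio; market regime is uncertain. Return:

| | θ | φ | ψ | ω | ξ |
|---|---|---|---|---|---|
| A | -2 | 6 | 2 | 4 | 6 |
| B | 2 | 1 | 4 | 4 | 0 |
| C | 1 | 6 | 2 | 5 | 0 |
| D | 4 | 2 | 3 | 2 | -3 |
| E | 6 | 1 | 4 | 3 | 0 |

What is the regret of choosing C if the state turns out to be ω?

0

Best payoff under ω is 5.
Regret = 5 − 5 = 0.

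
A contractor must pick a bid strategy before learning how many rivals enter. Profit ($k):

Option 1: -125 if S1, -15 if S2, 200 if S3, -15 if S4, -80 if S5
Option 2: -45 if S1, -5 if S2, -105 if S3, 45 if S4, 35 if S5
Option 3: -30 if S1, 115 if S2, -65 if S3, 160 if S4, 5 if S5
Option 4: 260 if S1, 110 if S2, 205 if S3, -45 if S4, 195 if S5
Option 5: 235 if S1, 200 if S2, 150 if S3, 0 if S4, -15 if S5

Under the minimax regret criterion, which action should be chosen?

Option 4

Column bests: S1=260, S2=200, S3=205, S4=160, S5=195.
Option 1 regrets: 385, 215, 5, 175, 275 → max 385
Option 2 regrets: 305, 205, 310, 115, 160 → max 310
Option 3 regrets: 290, 85, 270, 0, 190 → max 290
Option 4 regrets: 0, 90, 0, 205, 0 → max 205
Option 5 regrets: 25, 0, 55, 160, 210 → max 210
Smallest max regret = 205 → Option 4.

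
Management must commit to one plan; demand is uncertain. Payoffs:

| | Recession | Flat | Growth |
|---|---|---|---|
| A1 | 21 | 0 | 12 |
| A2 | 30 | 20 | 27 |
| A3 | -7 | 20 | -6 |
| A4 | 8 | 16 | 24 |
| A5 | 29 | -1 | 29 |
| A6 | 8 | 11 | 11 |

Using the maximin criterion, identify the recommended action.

Row minima: A1=0, A2=20, A3=-7, A4=8, A5=-1, A6=8
Best worst-case = 20 → A2.

A2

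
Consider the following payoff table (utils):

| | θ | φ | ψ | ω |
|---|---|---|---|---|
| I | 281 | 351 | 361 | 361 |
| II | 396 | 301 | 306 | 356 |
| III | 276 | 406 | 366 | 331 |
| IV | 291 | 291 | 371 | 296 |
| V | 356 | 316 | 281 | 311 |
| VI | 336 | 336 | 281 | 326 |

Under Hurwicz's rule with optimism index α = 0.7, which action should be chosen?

II

I: 0.7·361 + 0.3·281 = 337
II: 0.7·396 + 0.3·301 = 367.5
III: 0.7·406 + 0.3·276 = 367
IV: 0.7·371 + 0.3·291 = 347
V: 0.7·356 + 0.3·281 = 333.5
VI: 0.7·336 + 0.3·281 = 319.5
Highest Hurwicz score = 367.5 → II.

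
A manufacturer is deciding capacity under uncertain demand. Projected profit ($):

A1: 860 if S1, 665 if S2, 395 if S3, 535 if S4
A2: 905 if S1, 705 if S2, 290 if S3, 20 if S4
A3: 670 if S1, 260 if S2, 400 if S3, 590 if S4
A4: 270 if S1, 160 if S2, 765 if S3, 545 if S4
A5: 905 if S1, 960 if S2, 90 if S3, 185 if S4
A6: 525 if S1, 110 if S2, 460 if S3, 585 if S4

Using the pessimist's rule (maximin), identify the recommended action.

Row minima: A1=395, A2=20, A3=260, A4=160, A5=90, A6=110
Best worst-case = 395 → A1.

A1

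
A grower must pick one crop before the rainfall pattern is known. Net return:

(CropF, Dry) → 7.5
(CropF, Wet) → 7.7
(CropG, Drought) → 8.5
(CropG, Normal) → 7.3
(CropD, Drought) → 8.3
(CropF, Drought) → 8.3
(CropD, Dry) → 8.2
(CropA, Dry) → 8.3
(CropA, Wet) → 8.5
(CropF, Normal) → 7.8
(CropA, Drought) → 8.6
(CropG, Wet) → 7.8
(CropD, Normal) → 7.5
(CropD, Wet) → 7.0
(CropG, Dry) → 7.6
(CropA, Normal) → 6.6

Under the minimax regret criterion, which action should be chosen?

CropG

Column bests: Drought=8.6, Dry=8.3, Normal=7.8, Wet=8.5.
CropF regrets: 0.3, 0.8, 0.0, 0.8 → max 0.8
CropD regrets: 0.3, 0.1, 0.3, 1.5 → max 1.5
CropA regrets: 0.0, 0.0, 1.2, 0.0 → max 1.2
CropG regrets: 0.1, 0.7, 0.5, 0.7 → max 0.7
Smallest max regret = 0.7 → CropG.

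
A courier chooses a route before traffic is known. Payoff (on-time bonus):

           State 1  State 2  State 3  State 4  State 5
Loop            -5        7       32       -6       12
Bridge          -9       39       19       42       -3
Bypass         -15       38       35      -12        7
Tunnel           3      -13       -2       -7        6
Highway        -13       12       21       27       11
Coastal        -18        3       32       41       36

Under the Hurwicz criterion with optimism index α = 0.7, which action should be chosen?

Bridge

Loop: 0.7·32 + 0.3·(-6) = 20.6
Bridge: 0.7·42 + 0.3·(-9) = 26.7
Bypass: 0.7·38 + 0.3·(-15) = 22.1
Tunnel: 0.7·6 + 0.3·(-13) = 0.3
Highway: 0.7·27 + 0.3·(-13) = 15
Coastal: 0.7·41 + 0.3·(-18) = 23.3
Highest Hurwicz score = 26.7 → Bridge.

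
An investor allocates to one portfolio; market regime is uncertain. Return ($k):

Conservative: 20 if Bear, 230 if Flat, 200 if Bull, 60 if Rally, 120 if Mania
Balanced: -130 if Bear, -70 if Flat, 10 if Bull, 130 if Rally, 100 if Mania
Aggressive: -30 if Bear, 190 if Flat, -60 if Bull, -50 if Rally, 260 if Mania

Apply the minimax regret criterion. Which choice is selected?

Conservative

Column bests: Bear=20, Flat=230, Bull=200, Rally=130, Mania=260.
Conservative regrets: 0, 0, 0, 70, 140 → max 140
Balanced regrets: 150, 300, 190, 0, 160 → max 300
Aggressive regrets: 50, 40, 260, 180, 0 → max 260
Smallest max regret = 140 → Conservative.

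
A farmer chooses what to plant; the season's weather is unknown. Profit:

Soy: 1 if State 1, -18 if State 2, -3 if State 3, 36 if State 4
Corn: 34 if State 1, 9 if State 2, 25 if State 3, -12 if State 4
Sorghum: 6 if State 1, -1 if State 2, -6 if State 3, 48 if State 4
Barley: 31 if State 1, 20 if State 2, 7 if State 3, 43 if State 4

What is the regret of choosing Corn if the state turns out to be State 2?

11

Best payoff under State 2 is 20.
Regret = 20 − 9 = 11.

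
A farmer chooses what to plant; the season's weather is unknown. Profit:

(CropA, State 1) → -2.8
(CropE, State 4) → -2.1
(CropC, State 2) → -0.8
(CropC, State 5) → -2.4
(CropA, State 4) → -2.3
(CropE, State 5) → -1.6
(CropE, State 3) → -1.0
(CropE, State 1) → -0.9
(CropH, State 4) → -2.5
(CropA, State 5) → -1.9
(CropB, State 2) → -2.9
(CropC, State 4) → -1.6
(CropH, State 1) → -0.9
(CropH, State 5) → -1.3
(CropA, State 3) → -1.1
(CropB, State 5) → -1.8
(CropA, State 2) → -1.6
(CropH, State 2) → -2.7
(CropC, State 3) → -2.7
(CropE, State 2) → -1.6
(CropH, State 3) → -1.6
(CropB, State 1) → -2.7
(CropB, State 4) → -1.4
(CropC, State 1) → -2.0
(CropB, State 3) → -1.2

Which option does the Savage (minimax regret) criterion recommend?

Column bests: State 1=-0.9, State 2=-0.8, State 3=-1.0, State 4=-1.4, State 5=-1.3.
CropH regrets: 0.0, 1.9, 0.6, 1.1, 0.0 → max 1.9
CropC regrets: 1.1, 0.0, 1.7, 0.2, 1.1 → max 1.7
CropE regrets: 0.0, 0.8, 0.0, 0.7, 0.3 → max 0.8
CropA regrets: 1.9, 0.8, 0.1, 0.9, 0.6 → max 1.9
CropB regrets: 1.8, 2.1, 0.2, 0.0, 0.5 → max 2.1
Smallest max regret = 0.8 → CropE.

CropE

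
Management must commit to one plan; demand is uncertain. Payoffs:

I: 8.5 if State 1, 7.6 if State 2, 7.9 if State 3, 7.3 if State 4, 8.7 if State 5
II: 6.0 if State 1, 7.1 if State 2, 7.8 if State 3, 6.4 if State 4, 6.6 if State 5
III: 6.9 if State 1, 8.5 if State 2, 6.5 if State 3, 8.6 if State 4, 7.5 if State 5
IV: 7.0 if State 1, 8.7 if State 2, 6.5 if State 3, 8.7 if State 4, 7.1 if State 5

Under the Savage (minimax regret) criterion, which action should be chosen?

Column bests: State 1=8.5, State 2=8.7, State 3=7.9, State 4=8.7, State 5=8.7.
I regrets: 0.0, 1.1, 0.0, 1.4, 0.0 → max 1.4
II regrets: 2.5, 1.6, 0.1, 2.3, 2.1 → max 2.5
III regrets: 1.6, 0.2, 1.4, 0.1, 1.2 → max 1.6
IV regrets: 1.5, 0.0, 1.4, 0.0, 1.6 → max 1.6
Smallest max regret = 1.4 → I.

I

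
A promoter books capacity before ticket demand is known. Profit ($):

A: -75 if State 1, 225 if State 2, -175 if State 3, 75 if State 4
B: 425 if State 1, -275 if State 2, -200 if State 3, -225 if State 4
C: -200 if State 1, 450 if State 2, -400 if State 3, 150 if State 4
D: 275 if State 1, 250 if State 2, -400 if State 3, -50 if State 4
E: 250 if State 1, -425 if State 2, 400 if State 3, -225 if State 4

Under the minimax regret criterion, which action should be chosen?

A

Column bests: State 1=425, State 2=450, State 3=400, State 4=150.
A regrets: 500, 225, 575, 75 → max 575
B regrets: 0, 725, 600, 375 → max 725
C regrets: 625, 0, 800, 0 → max 800
D regrets: 150, 200, 800, 200 → max 800
E regrets: 175, 875, 0, 375 → max 875
Smallest max regret = 575 → A.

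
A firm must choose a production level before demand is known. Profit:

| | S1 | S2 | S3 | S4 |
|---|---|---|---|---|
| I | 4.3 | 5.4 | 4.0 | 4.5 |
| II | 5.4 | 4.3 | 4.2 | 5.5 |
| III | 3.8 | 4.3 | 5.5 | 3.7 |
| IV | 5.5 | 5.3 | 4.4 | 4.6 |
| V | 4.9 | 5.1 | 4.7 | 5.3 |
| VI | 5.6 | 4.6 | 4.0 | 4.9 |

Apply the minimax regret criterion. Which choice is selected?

V

Column bests: S1=5.6, S2=5.4, S3=5.5, S4=5.5.
I regrets: 1.3, 0.0, 1.5, 1.0 → max 1.5
II regrets: 0.2, 1.1, 1.3, 0.0 → max 1.3
III regrets: 1.8, 1.1, 0.0, 1.8 → max 1.8
IV regrets: 0.1, 0.1, 1.1, 0.9 → max 1.1
V regrets: 0.7, 0.3, 0.8, 0.2 → max 0.8
VI regrets: 0.0, 0.8, 1.5, 0.6 → max 1.5
Smallest max regret = 0.8 → V.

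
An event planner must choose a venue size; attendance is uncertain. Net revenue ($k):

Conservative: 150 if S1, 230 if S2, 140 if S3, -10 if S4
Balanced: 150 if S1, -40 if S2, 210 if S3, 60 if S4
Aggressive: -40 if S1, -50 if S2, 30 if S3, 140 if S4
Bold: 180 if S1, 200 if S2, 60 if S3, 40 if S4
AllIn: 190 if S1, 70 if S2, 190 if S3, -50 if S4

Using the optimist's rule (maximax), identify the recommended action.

Conservative

Row maxima: Conservative=230, Balanced=210, Aggressive=140, Bold=200, AllIn=190
Best best-case = 230 → Conservative.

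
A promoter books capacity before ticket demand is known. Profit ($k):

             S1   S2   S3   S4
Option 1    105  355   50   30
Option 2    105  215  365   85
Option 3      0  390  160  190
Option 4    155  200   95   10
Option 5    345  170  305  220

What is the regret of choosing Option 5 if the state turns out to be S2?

220

Best payoff under S2 is 390.
Regret = 390 − 170 = 220.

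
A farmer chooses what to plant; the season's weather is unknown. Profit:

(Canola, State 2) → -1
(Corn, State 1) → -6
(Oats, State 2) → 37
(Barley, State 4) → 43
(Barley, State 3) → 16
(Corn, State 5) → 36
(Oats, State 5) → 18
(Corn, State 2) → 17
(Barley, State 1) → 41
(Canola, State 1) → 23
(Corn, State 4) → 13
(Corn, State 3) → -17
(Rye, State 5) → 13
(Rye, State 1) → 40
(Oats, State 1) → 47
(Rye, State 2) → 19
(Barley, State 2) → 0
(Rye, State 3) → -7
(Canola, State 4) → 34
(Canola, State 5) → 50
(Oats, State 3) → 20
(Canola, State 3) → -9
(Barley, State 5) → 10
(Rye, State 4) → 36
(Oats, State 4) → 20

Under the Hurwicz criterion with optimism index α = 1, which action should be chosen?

Oats: 1·47 + 0·18 = 47
Corn: 1·36 + 0·(-17) = 36
Rye: 1·40 + 0·(-7) = 40
Canola: 1·50 + 0·(-9) = 50
Barley: 1·43 + 0·0 = 43
Highest Hurwicz score = 50 → Canola.

Canola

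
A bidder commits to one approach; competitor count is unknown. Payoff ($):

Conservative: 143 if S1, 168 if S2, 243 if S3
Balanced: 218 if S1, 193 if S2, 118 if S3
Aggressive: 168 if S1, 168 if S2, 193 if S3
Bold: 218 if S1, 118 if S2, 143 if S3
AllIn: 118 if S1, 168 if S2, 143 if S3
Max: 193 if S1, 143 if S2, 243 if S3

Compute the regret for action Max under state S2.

50

Best payoff under S2 is 193.
Regret = 193 − 143 = 50.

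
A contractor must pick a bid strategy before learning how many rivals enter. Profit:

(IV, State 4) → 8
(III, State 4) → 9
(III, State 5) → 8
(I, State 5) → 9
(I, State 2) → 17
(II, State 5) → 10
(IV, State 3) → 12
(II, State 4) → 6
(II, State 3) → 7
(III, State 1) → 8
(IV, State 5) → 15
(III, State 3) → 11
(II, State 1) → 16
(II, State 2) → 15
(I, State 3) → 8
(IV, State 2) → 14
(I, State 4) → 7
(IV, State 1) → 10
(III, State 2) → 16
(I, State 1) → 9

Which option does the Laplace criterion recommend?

IV

Row averages: I=10, II=10.8, III=10.4, IV=11.8
Highest average = 11.8 → IV.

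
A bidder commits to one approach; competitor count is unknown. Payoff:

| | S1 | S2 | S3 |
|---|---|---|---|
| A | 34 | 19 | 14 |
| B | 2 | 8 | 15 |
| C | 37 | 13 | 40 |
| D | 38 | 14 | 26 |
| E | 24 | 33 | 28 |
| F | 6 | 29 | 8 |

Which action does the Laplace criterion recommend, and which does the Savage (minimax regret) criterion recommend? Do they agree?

Row averages: A=67/3, B=25/3, C=30, D=26, E=85/3, F=43/3
Highest average = 30 → C.
Column bests: S1=38, S2=33, S3=40.
A regrets: 4, 14, 26 → max 26
B regrets: 36, 25, 25 → max 36
C regrets: 1, 20, 0 → max 20
D regrets: 0, 19, 14 → max 19
E regrets: 14, 0, 12 → max 14
F regrets: 32, 4, 32 → max 32
Smallest max regret = 14 → E.

laplace → C; minimax regret → E (disagree)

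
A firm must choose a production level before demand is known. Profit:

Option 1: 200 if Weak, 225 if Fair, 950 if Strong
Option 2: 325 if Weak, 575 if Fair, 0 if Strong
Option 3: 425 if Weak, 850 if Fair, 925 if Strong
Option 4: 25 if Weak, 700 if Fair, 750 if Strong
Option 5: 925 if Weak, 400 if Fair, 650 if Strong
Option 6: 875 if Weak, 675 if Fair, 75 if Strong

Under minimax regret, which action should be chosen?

Column bests: Weak=925, Fair=850, Strong=950.
Option 1 regrets: 725, 625, 0 → max 725
Option 2 regrets: 600, 275, 950 → max 950
Option 3 regrets: 500, 0, 25 → max 500
Option 4 regrets: 900, 150, 200 → max 900
Option 5 regrets: 0, 450, 300 → max 450
Option 6 regrets: 50, 175, 875 → max 875
Smallest max regret = 450 → Option 5.

Option 5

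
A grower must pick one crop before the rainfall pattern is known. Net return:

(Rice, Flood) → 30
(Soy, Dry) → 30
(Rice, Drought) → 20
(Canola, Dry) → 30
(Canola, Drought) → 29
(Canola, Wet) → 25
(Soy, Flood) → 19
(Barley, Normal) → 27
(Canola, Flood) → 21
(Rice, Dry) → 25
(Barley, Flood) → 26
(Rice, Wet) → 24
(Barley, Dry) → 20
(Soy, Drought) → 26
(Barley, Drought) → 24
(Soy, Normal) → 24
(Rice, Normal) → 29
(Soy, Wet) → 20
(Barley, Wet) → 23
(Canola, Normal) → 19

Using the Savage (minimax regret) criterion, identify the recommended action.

Column bests: Drought=29, Dry=30, Normal=29, Wet=25, Flood=30.
Soy regrets: 3, 0, 5, 5, 11 → max 11
Barley regrets: 5, 10, 2, 2, 4 → max 10
Canola regrets: 0, 0, 10, 0, 9 → max 10
Rice regrets: 9, 5, 0, 1, 0 → max 9
Smallest max regret = 9 → Rice.

Rice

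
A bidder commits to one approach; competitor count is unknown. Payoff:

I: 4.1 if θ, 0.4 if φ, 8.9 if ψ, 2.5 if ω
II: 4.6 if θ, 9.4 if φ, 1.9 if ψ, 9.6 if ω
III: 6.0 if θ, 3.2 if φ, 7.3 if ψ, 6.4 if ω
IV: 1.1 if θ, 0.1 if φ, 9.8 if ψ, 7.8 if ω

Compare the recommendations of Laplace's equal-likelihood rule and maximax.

laplace → II; maximax → IV (disagree)

Row averages: I=3.975, II=6.375, III=5.725, IV=4.7
Highest average = 6.375 → II.
Row maxima: I=8.9, II=9.6, III=7.3, IV=9.8
Best best-case = 9.8 → IV.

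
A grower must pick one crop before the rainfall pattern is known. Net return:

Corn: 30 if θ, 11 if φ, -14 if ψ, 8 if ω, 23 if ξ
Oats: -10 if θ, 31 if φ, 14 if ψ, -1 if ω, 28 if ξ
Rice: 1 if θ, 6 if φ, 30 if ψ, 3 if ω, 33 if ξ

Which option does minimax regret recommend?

Rice

Column bests: θ=30, φ=31, ψ=30, ω=8, ξ=33.
Corn regrets: 0, 20, 44, 0, 10 → max 44
Oats regrets: 40, 0, 16, 9, 5 → max 40
Rice regrets: 29, 25, 0, 5, 0 → max 29
Smallest max regret = 29 → Rice.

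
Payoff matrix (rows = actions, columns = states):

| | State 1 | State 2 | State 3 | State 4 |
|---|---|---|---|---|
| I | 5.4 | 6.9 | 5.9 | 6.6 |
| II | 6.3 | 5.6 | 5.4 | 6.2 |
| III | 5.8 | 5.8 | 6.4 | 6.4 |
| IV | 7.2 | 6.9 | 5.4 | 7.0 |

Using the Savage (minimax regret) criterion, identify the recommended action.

IV

Column bests: State 1=7.2, State 2=6.9, State 3=6.4, State 4=7.0.
I regrets: 1.8, 0.0, 0.5, 0.4 → max 1.8
II regrets: 0.9, 1.3, 1.0, 0.8 → max 1.3
III regrets: 1.4, 1.1, 0.0, 0.6 → max 1.4
IV regrets: 0.0, 0.0, 1.0, 0.0 → max 1.0
Smallest max regret = 1.0 → IV.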